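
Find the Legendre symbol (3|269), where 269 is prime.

Reciprocity: 3 ≡ 3 and 269 ≡ 1 (mod 4), so (3/269) = +(269/3).
Reduce top mod 3: now compute (2/3).
Pull out 2: since 3 ≡ 3 (mod 8), (2/3) = -1.
Reached (1/3) = 1. Collecting the sign flips along the way, the symbol is -1.

-1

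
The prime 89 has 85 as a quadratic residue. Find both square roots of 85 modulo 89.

21, 68

89 ≡ 1 (mod 4), so we find a root by search.
Trying successive values, 21² = 441 ≡ 85 (mod 89). The other root is 89 − 21 = 68.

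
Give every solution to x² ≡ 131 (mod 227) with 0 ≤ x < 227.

Since 227 ≡ 3 (mod 4), a square root of 131 is 131^((227+1)/4) = 131^57 mod 227.
Repeated squaring: 131^2≡136, 131^4≡109, 131^8≡77, 131^16≡27, 131^32≡48 (mod 227).
131^57 = 131^(32+16+8+1) ≡ 49 (mod 227).
Check: 49² = 2401 ≡ 131 (mod 227). The two roots are 49 and 178.

49, 178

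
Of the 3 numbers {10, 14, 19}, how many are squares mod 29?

0

(10/29) = -1 → non-residue.
(14/29) = -1 → non-residue.
(19/29) = -1 → non-residue.
Total quadratic residues among the 3: 0.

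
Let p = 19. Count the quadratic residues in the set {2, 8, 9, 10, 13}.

(2/19) = -1 → non-residue.
(8/19) = -1 → non-residue.
(9/19) = +1 → QR.
(10/19) = -1 → non-residue.
(13/19) = -1 → non-residue.
Total quadratic residues among the 5: 1.

1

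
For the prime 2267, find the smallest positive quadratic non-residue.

(2/2267) = −1, so 2 is the smallest positive non-residue mod 2267.

2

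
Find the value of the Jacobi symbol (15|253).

Reciprocity: 15 ≡ 3 and 253 ≡ 1 (mod 4), so (15/253) = +(253/15).
Reduce top mod 15: now compute (13/15).
Reciprocity: 13 ≡ 1 and 15 ≡ 3 (mod 4), so (13/15) = +(15/13).
Reduce top mod 13: now compute (2/13).
Pull out 2: since 13 ≡ 5 (mod 8), (2/13) = -1.
Reached (1/13) = 1. Collecting the sign flips along the way, the symbol is -1.

-1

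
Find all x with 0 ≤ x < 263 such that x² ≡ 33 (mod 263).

Since 263 ≡ 3 (mod 4), a square root of 33 is 33^((263+1)/4) = 33^66 mod 263.
Repeated squaring: 33^2≡37, 33^4≡54, 33^8≡23, 33^16≡3, 33^32≡9, 33^64≡81 (mod 263).
33^66 = 33^(64+2) ≡ 104 (mod 263).
Check: 104² = 10816 ≡ 33 (mod 263). The two roots are 104 and 159.

104, 159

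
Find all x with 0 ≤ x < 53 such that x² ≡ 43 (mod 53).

19, 34

53 ≡ 1 (mod 4), so we find a root by search.
Trying successive values, 19² = 361 ≡ 43 (mod 53). The other root is 53 − 19 = 34.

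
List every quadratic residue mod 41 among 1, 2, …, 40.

Square k = 1,…,20 (k and 41−k give the same square):
1²=1, 2²=4, 3²=9, 4²=16, 5²=25, 6²=36, 7²≡8, 8²≡23, 9²≡40, 10²≡18, 11²≡39, 12²≡21, 13²≡5, 14²≡32, 15²≡20, 16²≡10, 17²≡2, 18²≡37, 19²≡33, 20²≡31 (mod 41).
So the quadratic residues mod 41 are {1, 2, 4, 5, 8, 9, 10, 16, 18, 20, 21, 23, 25, 31, 32, 33, 36, 37, 39, 40}.

1,2,4,5,8,9,10,16,18,20,21,23,25,31,32,33,36,37,39,40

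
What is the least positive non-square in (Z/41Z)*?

3

(2/41) = +1, so 2 is a residue.
(3/41) = −1, so 3 is the smallest positive non-residue mod 41.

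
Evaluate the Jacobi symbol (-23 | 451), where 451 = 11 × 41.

-1

First reduce: -23 ≡ 428 (mod 451).
Pull out 2^2: since 451 ≡ 3 (mod 8), (2/451) = -1, so (2/451)^2 = +1.
Reciprocity: 107 ≡ 3 and 451 ≡ 3 (mod 4), so (107/451) = −(451/107).
Reduce top mod 107: now compute (23/107).
Reciprocity: 23 ≡ 3 and 107 ≡ 3 (mod 4), so (23/107) = −(107/23).
Reduce top mod 23: now compute (15/23).
Reciprocity: 15 ≡ 3 and 23 ≡ 3 (mod 4), so (15/23) = −(23/15).
Reduce top mod 15: now compute (8/15).
Pull out 2^3: since 15 ≡ 7 (mod 8), (2/15) = +1, so (2/15)^3 = +1.
Reached (1/15) = 1. Collecting the sign flips along the way, the symbol is -1.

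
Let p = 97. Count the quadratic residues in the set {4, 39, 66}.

2

(4/97) = +1 → QR.
(39/97) = -1 → non-residue.
(66/97) = +1 → QR.
Total quadratic residues among the 3: 2.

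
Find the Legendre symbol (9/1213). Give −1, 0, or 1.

1

Reciprocity: 9 ≡ 1 and 1213 ≡ 1 (mod 4), so (9/1213) = +(1213/9).
Reduce top mod 9: now compute (7/9).
Reciprocity: 7 ≡ 3 and 9 ≡ 1 (mod 4), so (7/9) = +(9/7).
Reduce top mod 7: now compute (2/7).
Pull out 2: since 7 ≡ 7 (mod 8), (2/7) = +1.
Reached (1/7) = 1. Collecting the sign flips along the way, the symbol is +1.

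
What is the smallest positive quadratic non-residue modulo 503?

5

(2/503) = +1, so 2 is a residue.
(3/503) = +1, so 3 is a residue.
(4/503) = +1, so 4 is a residue.
(5/503) = −1, so 5 is the smallest positive non-residue mod 503.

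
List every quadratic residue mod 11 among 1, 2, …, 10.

1, 3, 4, 5, 9

Square k = 1,…,5 (k and 11−k give the same square):
1²=1, 2²=4, 3²=9, 4²≡5, 5²≡3 (mod 11).
So the quadratic residues mod 11 are {1, 3, 4, 5, 9}.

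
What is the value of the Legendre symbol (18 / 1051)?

Pull out 2: since 1051 ≡ 3 (mod 8), (2/1051) = -1.
Reciprocity: 9 ≡ 1 and 1051 ≡ 3 (mod 4), so (9/1051) = +(1051/9).
Reduce top mod 9: now compute (7/9).
Reciprocity: 7 ≡ 3 and 9 ≡ 1 (mod 4), so (7/9) = +(9/7).
Reduce top mod 7: now compute (2/7).
Pull out 2: since 7 ≡ 7 (mod 8), (2/7) = +1.
Reached (1/7) = 1. Collecting the sign flips along the way, the symbol is -1.

-1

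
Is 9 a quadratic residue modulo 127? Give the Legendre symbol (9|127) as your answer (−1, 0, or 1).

Euler's criterion: (9/127) ≡ 9^63 (mod 127).
9^2 ≡ 81 (mod 127)
9^4 ≡ 84 (mod 127)
9^8 ≡ 71 (mod 127)
9^16 ≡ 88 (mod 127)
9^32 ≡ 124 (mod 127)
9^63 = 9^(32+16+8+4+2+1) ≡ 1 (mod 127).
Result is 1, so (9/127) = 1.

1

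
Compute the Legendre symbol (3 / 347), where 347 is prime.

1

Reciprocity: 3 ≡ 3 and 347 ≡ 3 (mod 4), so (3/347) = −(347/3).
Reduce top mod 3: now compute (2/3).
Pull out 2: since 3 ≡ 3 (mod 8), (2/3) = -1.
Reached (1/3) = 1. Collecting the sign flips along the way, the symbol is +1.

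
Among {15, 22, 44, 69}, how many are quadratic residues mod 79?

(15/79) = -1 → non-residue.
(22/79) = +1 → QR.
(44/79) = +1 → QR.
(69/79) = -1 → non-residue.
Total quadratic residues among the 4: 2.

2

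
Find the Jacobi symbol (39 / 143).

Reciprocity: 39 ≡ 3 and 143 ≡ 3 (mod 4), so (39/143) = −(143/39).
Reduce top mod 39: now compute (26/39).
Pull out 2: since 39 ≡ 7 (mod 8), (2/39) = +1.
Reciprocity: 13 ≡ 1 and 39 ≡ 3 (mod 4), so (13/39) = +(39/13).
Reduce top mod 13: now compute (0/13).
Top reduces to 0: gcd > 1, so the symbol is 0.

0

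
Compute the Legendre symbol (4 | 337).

Euler's criterion: (4/337) ≡ 4^168 (mod 337).
4^2 ≡ 16 (mod 337)
4^4 ≡ 256 (mod 337)
4^8 ≡ 158 (mod 337)
4^16 ≡ 26 (mod 337)
4^32 ≡ 2 (mod 337)
4^64 ≡ 4 (mod 337)
4^128 ≡ 16 (mod 337)
4^168 = 4^(128+32+8) ≡ 1 (mod 337).
Result is 1, so (4/337) = 1.

1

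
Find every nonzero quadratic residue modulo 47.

1, 2, 3, 4, 6, 7, 8, 9, 12, 14, 16, 17, 18, 21, 24, 25, 27, 28, 32, 34, 36, 37, 42

Square k = 1,…,23 (k and 47−k give the same square):
1²=1, 2²=4, 3²=9, 4²=16, 5²=25, 6²=36, 7²≡2, 8²≡17, 9²≡34, 10²≡6, 11²≡27, 12²≡3, 13²≡28, 14²≡8, 15²≡37, 16²≡21, 17²≡7, 18²≡42, 19²≡32, 20²≡24, 21²≡18, 22²≡14, 23²≡12 (mod 47).
So the quadratic residues mod 47 are {1, 2, 3, 4, 6, 7, 8, 9, 12, 14, 16, 17, 18, 21, 24, 25, 27, 28, 32, 34, 36, 37, 42}.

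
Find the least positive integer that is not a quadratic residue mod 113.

3

(2/113) = +1, so 2 is a residue.
(3/113) = −1, so 3 is the smallest positive non-residue mod 113.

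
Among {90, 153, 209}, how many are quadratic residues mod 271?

2

(90/271) = +1 → QR.
(153/271) = +1 → QR.
(209/271) = -1 → non-residue.
Total quadratic residues among the 3: 2.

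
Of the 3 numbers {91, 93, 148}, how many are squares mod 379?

3

(91/379) = +1 → QR.
(93/379) = +1 → QR.
(148/379) = +1 → QR.
Total quadratic residues among the 3: 3.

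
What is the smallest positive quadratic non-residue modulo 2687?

(2/2687) = +1, so 2 is a residue.
(3/2687) = +1, so 3 is a residue.
(4/2687) = +1, so 4 is a residue.
(5/2687) = −1, so 5 is the smallest positive non-residue mod 2687.

5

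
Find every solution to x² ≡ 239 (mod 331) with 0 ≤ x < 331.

153, 178

Since 331 ≡ 3 (mod 4), a square root of 239 is 239^((331+1)/4) = 239^83 mod 331.
Repeated squaring: 239^2≡189, 239^4≡304, 239^8≡67, 239^16≡186, 239^32≡172, 239^64≡125 (mod 331).
239^83 = 239^(64+16+2+1) ≡ 153 (mod 331).
Check: 153² = 23409 ≡ 239 (mod 331). The two roots are 153 and 178.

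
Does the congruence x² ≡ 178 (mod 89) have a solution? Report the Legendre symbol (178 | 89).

First reduce: 178 ≡ 0 (mod 89).
Top reduces to 0: gcd > 1, so the symbol is 0.

0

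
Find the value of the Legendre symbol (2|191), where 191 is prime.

Euler's criterion: (2/191) ≡ 2^95 (mod 191).
2^2 ≡ 4 (mod 191)
2^4 ≡ 16 (mod 191)
2^8 ≡ 65 (mod 191)
2^16 ≡ 23 (mod 191)
2^32 ≡ 147 (mod 191)
2^64 ≡ 26 (mod 191)
2^95 = 2^(64+16+8+4+2+1) ≡ 1 (mod 191).
Result is 1, so (2/191) = 1.

1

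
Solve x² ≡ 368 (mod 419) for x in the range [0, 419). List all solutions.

110, 309

Since 419 ≡ 3 (mod 4), a square root of 368 is 368^((419+1)/4) = 368^105 mod 419.
Repeated squaring: 368^2≡87, 368^4≡27, 368^8≡310, 368^16≡149, 368^32≡413, 368^64≡36 (mod 419).
368^105 = 368^(64+32+8+1) ≡ 110 (mod 419).
Check: 110² = 12100 ≡ 368 (mod 419). The two roots are 110 and 309.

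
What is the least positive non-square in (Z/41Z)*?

3

(2/41) = +1, so 2 is a residue.
(3/41) = −1, so 3 is the smallest positive non-residue mod 41.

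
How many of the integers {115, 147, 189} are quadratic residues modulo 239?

1

(115/239) = -1 → non-residue.
(147/239) = +1 → QR.
(189/239) = -1 → non-residue.
Total quadratic residues among the 3: 1.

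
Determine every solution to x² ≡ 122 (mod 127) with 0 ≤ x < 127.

Since 127 ≡ 3 (mod 4), a square root of 122 is 122^((127+1)/4) = 122^32 mod 127.
Repeated squaring: 122^2≡25, 122^4≡117, 122^8≡100, 122^16≡94, 122^32≡73 (mod 127).
122^32 = 122^(32) ≡ 73 (mod 127).
Check: 73² = 5329 ≡ 122 (mod 127). The two roots are 54 and 73.

54, 73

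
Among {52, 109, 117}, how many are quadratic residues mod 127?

(52/127) = +1 → QR.
(109/127) = -1 → non-residue.
(117/127) = +1 → QR.
Total quadratic residues among the 3: 2.

2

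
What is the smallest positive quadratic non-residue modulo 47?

(2/47) = +1, so 2 is a residue.
(3/47) = +1, so 3 is a residue.
(4/47) = +1, so 4 is a residue.
(5/47) = −1, so 5 is the smallest positive non-residue mod 47.

5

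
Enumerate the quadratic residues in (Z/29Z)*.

Square k = 1,…,14 (k and 29−k give the same square):
1²=1, 2²=4, 3²=9, 4²=16, 5²=25, 6²≡7, 7²≡20, 8²≡6, 9²≡23, 10²≡13, 11²≡5, 12²≡28, 13²≡24, 14²≡22 (mod 29).
So the quadratic residues mod 29 are {1, 4, 5, 6, 7, 9, 13, 16, 20, 22, 23, 24, 25, 28}.

1, 4, 5, 6, 7, 9, 13, 16, 20, 22, 23, 24, 25, 28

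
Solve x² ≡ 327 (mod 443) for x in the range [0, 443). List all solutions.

131, 312

Since 443 ≡ 3 (mod 4), a square root of 327 is 327^((443+1)/4) = 327^111 mod 443.
Repeated squaring: 327^2≡166, 327^4≡90, 327^8≡126, 327^16≡371, 327^32≡311, 327^64≡147 (mod 443).
327^111 = 327^(64+32+8+4+2+1) ≡ 131 (mod 443).
Check: 131² = 17161 ≡ 327 (mod 443). The two roots are 131 and 312.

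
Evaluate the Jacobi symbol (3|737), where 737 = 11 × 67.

Reciprocity: 3 ≡ 3 and 737 ≡ 1 (mod 4), so (3/737) = +(737/3).
Reduce top mod 3: now compute (2/3).
Pull out 2: since 3 ≡ 3 (mod 8), (2/3) = -1.
Reached (1/3) = 1. Collecting the sign flips along the way, the symbol is -1.

-1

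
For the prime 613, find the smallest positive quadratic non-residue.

2

(2/613) = −1, so 2 is the smallest positive non-residue mod 613.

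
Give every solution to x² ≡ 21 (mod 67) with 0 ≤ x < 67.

Since 67 ≡ 3 (mod 4), a square root of 21 is 21^((67+1)/4) = 21^17 mod 67.
Repeated squaring: 21^2≡39, 21^4≡47, 21^8≡65, 21^16≡4 (mod 67).
21^17 = 21^(16+1) ≡ 17 (mod 67).
Check: 17² = 289 ≡ 21 (mod 67). The two roots are 17 and 50.

17, 50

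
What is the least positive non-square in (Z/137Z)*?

(2/137) = +1, so 2 is a residue.
(3/137) = −1, so 3 is the smallest positive non-residue mod 137.

3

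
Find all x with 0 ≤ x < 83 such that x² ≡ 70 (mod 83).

Since 83 ≡ 3 (mod 4), a square root of 70 is 70^((83+1)/4) = 70^21 mod 83.
Repeated squaring: 70^2≡3, 70^4≡9, 70^8≡81, 70^16≡4 (mod 83).
70^21 = 70^(16+4+1) ≡ 30 (mod 83).
Check: 30² = 900 ≡ 70 (mod 83). The two roots are 30 and 53.

30, 53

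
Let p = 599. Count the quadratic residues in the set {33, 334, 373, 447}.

(33/599) = -1 → non-residue.
(334/599) = -1 → non-residue.
(373/599) = +1 → QR.
(447/599) = -1 → non-residue.
Total quadratic residues among the 4: 1.

1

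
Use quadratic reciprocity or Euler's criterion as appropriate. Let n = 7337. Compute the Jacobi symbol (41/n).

1

Reciprocity: 41 ≡ 1 and 7337 ≡ 1 (mod 4), so (41/7337) = +(7337/41).
Reduce top mod 41: now compute (39/41).
Reciprocity: 39 ≡ 3 and 41 ≡ 1 (mod 4), so (39/41) = +(41/39).
Reduce top mod 39: now compute (2/39).
Pull out 2: since 39 ≡ 7 (mod 8), (2/39) = +1.
Reached (1/39) = 1. Collecting the sign flips along the way, the symbol is +1.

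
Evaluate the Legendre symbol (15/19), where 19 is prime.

Reciprocity: 15 ≡ 3 and 19 ≡ 3 (mod 4), so (15/19) = −(19/15).
Reduce top mod 15: now compute (4/15).
Pull out 2^2: since 15 ≡ 7 (mod 8), (2/15) = +1, so (2/15)^2 = +1.
Reached (1/15) = 1. Collecting the sign flips along the way, the symbol is -1.

-1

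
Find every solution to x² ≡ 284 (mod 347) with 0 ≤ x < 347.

100, 247

Since 347 ≡ 3 (mod 4), a square root of 284 is 284^((347+1)/4) = 284^87 mod 347.
Repeated squaring: 284^2≡152, 284^4≡202, 284^8≡205, 284^16≡38, 284^32≡56, 284^64≡13 (mod 347).
284^87 = 284^(64+16+4+2+1) ≡ 100 (mod 347).
Check: 100² = 10000 ≡ 284 (mod 347). The two roots are 100 and 247.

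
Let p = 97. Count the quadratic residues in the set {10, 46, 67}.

(10/97) = -1 → non-residue.
(46/97) = -1 → non-residue.
(67/97) = -1 → non-residue.
Total quadratic residues among the 3: 0.

0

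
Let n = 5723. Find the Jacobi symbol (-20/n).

First reduce: -20 ≡ 5703 (mod 5723).
Reciprocity: 5703 ≡ 3 and 5723 ≡ 3 (mod 4), so (5703/5723) = −(5723/5703).
Reduce top mod 5703: now compute (20/5703).
Pull out 2^2: since 5703 ≡ 7 (mod 8), (2/5703) = +1, so (2/5703)^2 = +1.
Reciprocity: 5 ≡ 1 and 5703 ≡ 3 (mod 4), so (5/5703) = +(5703/5).
Reduce top mod 5: now compute (3/5).
Reciprocity: 3 ≡ 3 and 5 ≡ 1 (mod 4), so (3/5) = +(5/3).
Reduce top mod 3: now compute (2/3).
Pull out 2: since 3 ≡ 3 (mod 8), (2/3) = -1.
Reached (1/3) = 1. Collecting the sign flips along the way, the symbol is +1.

1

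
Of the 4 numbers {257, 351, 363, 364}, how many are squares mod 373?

4

(257/373) = +1 → QR.
(351/373) = +1 → QR.
(363/373) = +1 → QR.
(364/373) = +1 → QR.
Total quadratic residues among the 4: 4.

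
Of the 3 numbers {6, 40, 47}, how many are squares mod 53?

3

(6/53) = +1 → QR.
(40/53) = +1 → QR.
(47/53) = +1 → QR.
Total quadratic residues among the 3: 3.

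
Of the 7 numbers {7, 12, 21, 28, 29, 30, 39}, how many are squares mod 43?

1

(7/43) = -1 → non-residue.
(12/43) = -1 → non-residue.
(21/43) = +1 → QR.
(28/43) = -1 → non-residue.
(29/43) = -1 → non-residue.
(30/43) = -1 → non-residue.
(39/43) = -1 → non-residue.
Total quadratic residues among the 7: 1.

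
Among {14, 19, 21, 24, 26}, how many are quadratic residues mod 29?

1

(14/29) = -1 → non-residue.
(19/29) = -1 → non-residue.
(21/29) = -1 → non-residue.
(24/29) = +1 → QR.
(26/29) = -1 → non-residue.
Total quadratic residues among the 5: 1.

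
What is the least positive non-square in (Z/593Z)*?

(2/593) = +1, so 2 is a residue.
(3/593) = −1, so 3 is the smallest positive non-residue mod 593.

3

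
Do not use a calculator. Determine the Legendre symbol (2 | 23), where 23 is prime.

Pull out 2: since 23 ≡ 7 (mod 8), (2/23) = +1.
Reached (1/23) = 1. Collecting the sign flips along the way, the symbol is +1.

1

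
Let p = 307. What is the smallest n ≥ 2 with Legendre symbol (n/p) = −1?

2

(2/307) = −1, so 2 is the smallest positive non-residue mod 307.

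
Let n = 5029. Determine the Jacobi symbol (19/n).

-1

Reciprocity: 19 ≡ 3 and 5029 ≡ 1 (mod 4), so (19/5029) = +(5029/19).
Reduce top mod 19: now compute (13/19).
Reciprocity: 13 ≡ 1 and 19 ≡ 3 (mod 4), so (13/19) = +(19/13).
Reduce top mod 13: now compute (6/13).
Pull out 2: since 13 ≡ 5 (mod 8), (2/13) = -1.
Reciprocity: 3 ≡ 3 and 13 ≡ 1 (mod 4), so (3/13) = +(13/3).
Reduce top mod 3: now compute (1/3).
Reached (1/3) = 1. Collecting the sign flips along the way, the symbol is -1.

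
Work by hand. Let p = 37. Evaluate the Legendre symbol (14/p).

-1

Euler's criterion: (14/37) ≡ 14^18 (mod 37).
14^2 ≡ 11 (mod 37)
14^4 ≡ 10 (mod 37)
14^8 ≡ 26 (mod 37)
14^16 ≡ 10 (mod 37)
14^18 = 14^(16+2) ≡ 36 (mod 37).
Result is 36 ≡ −1, so (14/37) = −1.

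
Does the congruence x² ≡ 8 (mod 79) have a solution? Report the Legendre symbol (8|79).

1

Euler's criterion: (8/79) ≡ 8^39 (mod 79).
8^2 ≡ 64 (mod 79)
8^4 ≡ 67 (mod 79)
8^8 ≡ 65 (mod 79)
8^16 ≡ 38 (mod 79)
8^32 ≡ 22 (mod 79)
8^39 = 8^(32+4+2+1) ≡ 1 (mod 79).
Result is 1, so (8/79) = 1.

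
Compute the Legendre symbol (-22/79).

-1

First reduce: -22 ≡ 57 (mod 79).
Reciprocity: 57 ≡ 1 and 79 ≡ 3 (mod 4), so (57/79) = +(79/57).
Reduce top mod 57: now compute (22/57).
Pull out 2: since 57 ≡ 1 (mod 8), (2/57) = +1.
Reciprocity: 11 ≡ 3 and 57 ≡ 1 (mod 4), so (11/57) = +(57/11).
Reduce top mod 11: now compute (2/11).
Pull out 2: since 11 ≡ 3 (mod 8), (2/11) = -1.
Reached (1/11) = 1. Collecting the sign flips along the way, the symbol is -1.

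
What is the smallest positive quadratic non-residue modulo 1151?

13

(2/1151) = +1, so 2 is a residue.
(3/1151) = +1, so 3 is a residue.
(4/1151) = +1, so 4 is a residue.
(5/1151) = +1, so 5 is a residue.
(6/1151) = +1, so 6 is a residue.
(7/1151) = +1, so 7 is a residue.
(8/1151) = +1, so 8 is a residue.
(9/1151) = +1, so 9 is a residue.
(10/1151) = +1, so 10 is a residue.
(11/1151) = +1, so 11 is a residue.
(12/1151) = +1, so 12 is a residue.
(13/1151) = −1, so 13 is the smallest positive non-residue mod 1151.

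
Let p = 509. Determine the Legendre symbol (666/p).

-1

First reduce: 666 ≡ 157 (mod 509).
Reciprocity: 157 ≡ 1 and 509 ≡ 1 (mod 4), so (157/509) = +(509/157).
Reduce top mod 157: now compute (38/157).
Pull out 2: since 157 ≡ 5 (mod 8), (2/157) = -1.
Reciprocity: 19 ≡ 3 and 157 ≡ 1 (mod 4), so (19/157) = +(157/19).
Reduce top mod 19: now compute (5/19).
Reciprocity: 5 ≡ 1 and 19 ≡ 3 (mod 4), so (5/19) = +(19/5).
Reduce top mod 5: now compute (4/5).
Pull out 2^2: since 5 ≡ 5 (mod 8), (2/5) = -1, so (2/5)^2 = +1.
Reached (1/5) = 1. Collecting the sign flips along the way, the symbol is -1.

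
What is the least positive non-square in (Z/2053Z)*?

(2/2053) = −1, so 2 is the smallest positive non-residue mod 2053.

2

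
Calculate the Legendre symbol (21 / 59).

1

Euler's criterion: (21/59) ≡ 21^29 (mod 59).
21^2 ≡ 28 (mod 59)
21^4 ≡ 17 (mod 59)
21^8 ≡ 53 (mod 59)
21^16 ≡ 36 (mod 59)
21^29 = 21^(16+8+4+1) ≡ 1 (mod 59).
Result is 1, so (21/59) = 1.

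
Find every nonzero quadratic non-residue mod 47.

Square k = 1,…,23 (k and 47−k give the same square):
1²=1, 2²=4, 3²=9, 4²=16, 5²=25, 6²=36, 7²≡2, 8²≡17, 9²≡34, 10²≡6, 11²≡27, 12²≡3, 13²≡28, 14²≡8, 15²≡37, 16²≡21, 17²≡7, 18²≡42, 19²≡32, 20²≡24, 21²≡18, 22²≡14, 23²≡12 (mod 47).
The residues are {1, 2, 3, 4, 6, 7, 8, 9, 12, 14, 16, 17, 18, 21, 24, 25, 27, 28, 32, 34, 36, 37, 42}; the non-residues are the remaining 23 nonzero classes.

5,10,11,13,15,19,20,22,23,26,29,30,31,33,35,38,39,40,41,43,44,45,46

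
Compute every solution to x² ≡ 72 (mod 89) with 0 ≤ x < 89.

89 ≡ 1 (mod 4), so we find a root by search.
Trying successive values, 28² = 784 ≡ 72 (mod 89). The other root is 89 − 28 = 61.

28, 61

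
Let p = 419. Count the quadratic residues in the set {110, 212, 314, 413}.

2

(110/419) = +1 → QR.
(212/419) = -1 → non-residue.
(314/419) = -1 → non-residue.
(413/419) = +1 → QR.
Total quadratic residues among the 4: 2.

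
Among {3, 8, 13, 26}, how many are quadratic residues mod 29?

(3/29) = -1 → non-residue.
(8/29) = -1 → non-residue.
(13/29) = +1 → QR.
(26/29) = -1 → non-residue.
Total quadratic residues among the 4: 1.

1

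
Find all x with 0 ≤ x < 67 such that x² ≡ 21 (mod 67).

Since 67 ≡ 3 (mod 4), a square root of 21 is 21^((67+1)/4) = 21^17 mod 67.
Repeated squaring: 21^2≡39, 21^4≡47, 21^8≡65, 21^16≡4 (mod 67).
21^17 = 21^(16+1) ≡ 17 (mod 67).
Check: 17² = 289 ≡ 21 (mod 67). The two roots are 17 and 50.

17, 50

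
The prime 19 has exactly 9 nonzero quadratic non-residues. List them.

Square k = 1,…,9 (k and 19−k give the same square):
1²=1, 2²=4, 3²=9, 4²=16, 5²≡6, 6²≡17, 7²≡11, 8²≡7, 9²≡5 (mod 19).
The residues are {1, 4, 5, 6, 7, 9, 11, 16, 17}; the non-residues are the remaining 9 nonzero classes.

2 3 8 10 12 13 14 15 18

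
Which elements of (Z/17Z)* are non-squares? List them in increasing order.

Square k = 1,…,8 (k and 17−k give the same square):
1²=1, 2²=4, 3²=9, 4²=16, 5²≡8, 6²≡2, 7²≡15, 8²≡13 (mod 17).
The residues are {1, 2, 4, 8, 9, 13, 15, 16}; the non-residues are the remaining 8 nonzero classes.

3 5 6 7 10 11 12 14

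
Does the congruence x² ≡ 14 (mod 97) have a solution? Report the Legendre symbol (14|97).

-1

Pull out 2: since 97 ≡ 1 (mod 8), (2/97) = +1.
Reciprocity: 7 ≡ 3 and 97 ≡ 1 (mod 4), so (7/97) = +(97/7).
Reduce top mod 7: now compute (6/7).
Pull out 2: since 7 ≡ 7 (mod 8), (2/7) = +1.
Reciprocity: 3 ≡ 3 and 7 ≡ 3 (mod 4), so (3/7) = −(7/3).
Reduce top mod 3: now compute (1/3).
Reached (1/3) = 1. Collecting the sign flips along the way, the symbol is -1.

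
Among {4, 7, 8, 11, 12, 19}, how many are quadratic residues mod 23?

(4/23) = +1 → QR.
(7/23) = -1 → non-residue.
(8/23) = +1 → QR.
(11/23) = -1 → non-residue.
(12/23) = +1 → QR.
(19/23) = -1 → non-residue.
Total quadratic residues among the 6: 3.

3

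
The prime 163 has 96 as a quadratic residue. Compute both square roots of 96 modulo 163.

Since 163 ≡ 3 (mod 4), a square root of 96 is 96^((163+1)/4) = 96^41 mod 163.
Repeated squaring: 96^2≡88, 96^4≡83, 96^8≡43, 96^16≡56, 96^32≡39 (mod 163).
96^41 = 96^(32+8+1) ≡ 111 (mod 163).
Check: 111² = 12321 ≡ 96 (mod 163). The two roots are 52 and 111.

52, 111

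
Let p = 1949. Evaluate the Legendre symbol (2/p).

Pull out 2: since 1949 ≡ 5 (mod 8), (2/1949) = -1.
Reached (1/1949) = 1. Collecting the sign flips along the way, the symbol is -1.

-1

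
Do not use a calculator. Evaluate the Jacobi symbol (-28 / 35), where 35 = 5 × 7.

First reduce: -28 ≡ 7 (mod 35).
Reciprocity: 7 ≡ 3 and 35 ≡ 3 (mod 4), so (7/35) = −(35/7).
Reduce top mod 7: now compute (0/7).
Top reduces to 0: gcd > 1, so the symbol is 0.

0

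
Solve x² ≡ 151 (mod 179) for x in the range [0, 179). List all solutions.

Since 179 ≡ 3 (mod 4), a square root of 151 is 151^((179+1)/4) = 151^45 mod 179.
Repeated squaring: 151^2≡68, 151^4≡149, 151^8≡5, 151^16≡25, 151^32≡88 (mod 179).
151^45 = 151^(32+8+4+1) ≡ 144 (mod 179).
Check: 144² = 20736 ≡ 151 (mod 179). The two roots are 35 and 144.

35, 144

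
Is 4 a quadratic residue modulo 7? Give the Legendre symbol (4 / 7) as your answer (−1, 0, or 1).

Pull out 2^2: since 7 ≡ 7 (mod 8), (2/7) = +1, so (2/7)^2 = +1.
Reached (1/7) = 1. Collecting the sign flips along the way, the symbol is +1.

1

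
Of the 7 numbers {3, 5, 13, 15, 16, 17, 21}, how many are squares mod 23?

(3/23) = +1 → QR.
(5/23) = -1 → non-residue.
(13/23) = +1 → QR.
(15/23) = -1 → non-residue.
(16/23) = +1 → QR.
(17/23) = -1 → non-residue.
(21/23) = -1 → non-residue.
Total quadratic residues among the 7: 3.

3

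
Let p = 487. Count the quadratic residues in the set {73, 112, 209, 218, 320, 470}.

2

(73/487) = +1 → QR.
(112/487) = -1 → non-residue.
(209/487) = -1 → non-residue.
(218/487) = -1 → non-residue.
(320/487) = -1 → non-residue.
(470/487) = +1 → QR.
Total quadratic residues among the 6: 2.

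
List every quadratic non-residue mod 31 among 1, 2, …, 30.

3, 6, 11, 12, 13, 15, 17, 21, 22, 23, 24, 26, 27, 29, 30

Square k = 1,…,15 (k and 31−k give the same square):
1²=1, 2²=4, 3²=9, 4²=16, 5²=25, 6²≡5, 7²≡18, 8²≡2, 9²≡19, 10²≡7, 11²≡28, 12²≡20, 13²≡14, 14²≡10, 15²≡8 (mod 31).
The residues are {1, 2, 4, 5, 7, 8, 9, 10, 14, 16, 18, 19, 20, 25, 28}; the non-residues are the remaining 15 nonzero classes.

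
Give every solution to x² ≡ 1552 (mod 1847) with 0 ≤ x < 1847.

Since 1847 ≡ 3 (mod 4), a square root of 1552 is 1552^((1847+1)/4) = 1552^462 mod 1847.
Repeated squaring: 1552^2≡216, 1552^4≡481, 1552^8≡486, 1552^16≡1627, 1552^32≡378, 1552^64≡665, 1552^128≡792, 1552^256≡1131 (mod 1847).
1552^462 = 1552^(256+128+64+8+4+2) ≡ 154 (mod 1847).
Check: 154² = 23716 ≡ 1552 (mod 1847). The two roots are 154 and 1693.

154, 1693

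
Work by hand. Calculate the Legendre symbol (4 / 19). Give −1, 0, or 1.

Pull out 2^2: since 19 ≡ 3 (mod 8), (2/19) = -1, so (2/19)^2 = +1.
Reached (1/19) = 1. Collecting the sign flips along the way, the symbol is +1.

1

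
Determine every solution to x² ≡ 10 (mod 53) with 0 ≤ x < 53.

53 ≡ 1 (mod 4), so we find a root by search.
Trying successive values, 13² = 169 ≡ 10 (mod 53). The other root is 53 − 13 = 40.

13, 40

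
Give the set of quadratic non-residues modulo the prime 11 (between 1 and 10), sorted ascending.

Square k = 1,…,5 (k and 11−k give the same square):
1²=1, 2²=4, 3²=9, 4²≡5, 5²≡3 (mod 11).
The residues are {1, 3, 4, 5, 9}; the non-residues are the remaining 5 nonzero classes.

2,6,7,8,10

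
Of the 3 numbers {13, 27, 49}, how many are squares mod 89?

1

(13/89) = -1 → non-residue.
(27/89) = -1 → non-residue.
(49/89) = +1 → QR.
Total quadratic residues among the 3: 1.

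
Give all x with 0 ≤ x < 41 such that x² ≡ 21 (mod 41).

12, 29

41 ≡ 1 (mod 4), so we find a root by search.
Trying successive values, 12² = 144 ≡ 21 (mod 41). The other root is 41 − 12 = 29.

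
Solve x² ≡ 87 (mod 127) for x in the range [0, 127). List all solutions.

50, 77

Since 127 ≡ 3 (mod 4), a square root of 87 is 87^((127+1)/4) = 87^32 mod 127.
Repeated squaring: 87^2≡76, 87^4≡61, 87^8≡38, 87^16≡47, 87^32≡50 (mod 127).
87^32 = 87^(32) ≡ 50 (mod 127).
Check: 50² = 2500 ≡ 87 (mod 127). The two roots are 50 and 77.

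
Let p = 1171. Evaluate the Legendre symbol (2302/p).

First reduce: 2302 ≡ 1131 (mod 1171).
Reciprocity: 1131 ≡ 3 and 1171 ≡ 3 (mod 4), so (1131/1171) = −(1171/1131).
Reduce top mod 1131: now compute (40/1131).
Pull out 2^3: since 1131 ≡ 3 (mod 8), (2/1131) = -1, so (2/1131)^3 = -1.
Reciprocity: 5 ≡ 1 and 1131 ≡ 3 (mod 4), so (5/1131) = +(1131/5).
Reduce top mod 5: now compute (1/5).
Reached (1/5) = 1. Collecting the sign flips along the way, the symbol is +1.

1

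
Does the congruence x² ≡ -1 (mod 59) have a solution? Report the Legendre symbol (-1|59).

-1

Euler's criterion: (-1/59) ≡ 58^29 (mod 59).
58^2 ≡ 1 (mod 59)
58^4 ≡ 1 (mod 59)
58^8 ≡ 1 (mod 59)
58^16 ≡ 1 (mod 59)
58^29 = 58^(16+8+4+1) ≡ 58 (mod 59).
Result is 58 ≡ −1, so (-1/59) = −1.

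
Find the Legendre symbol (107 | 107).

0

First reduce: 107 ≡ 0 (mod 107).
Top reduces to 0: gcd > 1, so the symbol is 0.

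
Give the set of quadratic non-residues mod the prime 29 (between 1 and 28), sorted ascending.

Square k = 1,…,14 (k and 29−k give the same square):
1²=1, 2²=4, 3²=9, 4²=16, 5²=25, 6²≡7, 7²≡20, 8²≡6, 9²≡23, 10²≡13, 11²≡5, 12²≡28, 13²≡24, 14²≡22 (mod 29).
The residues are {1, 4, 5, 6, 7, 9, 13, 16, 20, 22, 23, 24, 25, 28}; the non-residues are the remaining 14 nonzero classes.

2, 3, 8, 10, 11, 12, 14, 15, 17, 18, 19, 21, 26, 27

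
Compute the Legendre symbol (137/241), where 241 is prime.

Euler's criterion: (137/241) ≡ 137^120 (mod 241).
137^2 ≡ 212 (mod 241)
137^4 ≡ 118 (mod 241)
137^8 ≡ 187 (mod 241)
137^16 ≡ 24 (mod 241)
137^32 ≡ 94 (mod 241)
137^64 ≡ 160 (mod 241)
137^120 = 137^(64+32+16+8) ≡ 240 (mod 241).
Result is 240 ≡ −1, so (137/241) = −1.

-1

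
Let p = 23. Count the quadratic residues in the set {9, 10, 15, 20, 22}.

1

(9/23) = +1 → QR.
(10/23) = -1 → non-residue.
(15/23) = -1 → non-residue.
(20/23) = -1 → non-residue.
(22/23) = -1 → non-residue.
Total quadratic residues among the 5: 1.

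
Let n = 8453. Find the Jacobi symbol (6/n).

1

Pull out 2: since 8453 ≡ 5 (mod 8), (2/8453) = -1.
Reciprocity: 3 ≡ 3 and 8453 ≡ 1 (mod 4), so (3/8453) = +(8453/3).
Reduce top mod 3: now compute (2/3).
Pull out 2: since 3 ≡ 3 (mod 8), (2/3) = -1.
Reached (1/3) = 1. Collecting the sign flips along the way, the symbol is +1.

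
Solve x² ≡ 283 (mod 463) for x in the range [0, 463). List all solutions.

Since 463 ≡ 3 (mod 4), a square root of 283 is 283^((463+1)/4) = 283^116 mod 463.
Repeated squaring: 283^2≡453, 283^4≡100, 283^8≡277, 283^16≡334, 283^32≡436, 283^64≡266 (mod 463).
283^116 = 283^(64+32+16+4) ≡ 111 (mod 463).
Check: 111² = 12321 ≡ 283 (mod 463). The two roots are 111 and 352.

111, 352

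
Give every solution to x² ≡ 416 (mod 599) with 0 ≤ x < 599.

Since 599 ≡ 3 (mod 4), a square root of 416 is 416^((599+1)/4) = 416^150 mod 599.
Repeated squaring: 416^2≡544, 416^4≡30, 416^8≡301, 416^16≡152, 416^32≡342, 416^64≡159, 416^128≡123 (mod 599).
416^150 = 416^(128+16+4+2) ≡ 100 (mod 599).
Check: 100² = 10000 ≡ 416 (mod 599). The two roots are 100 and 499.

100, 499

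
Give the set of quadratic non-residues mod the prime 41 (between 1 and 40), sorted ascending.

Square k = 1,…,20 (k and 41−k give the same square):
1²=1, 2²=4, 3²=9, 4²=16, 5²=25, 6²=36, 7²≡8, 8²≡23, 9²≡40, 10²≡18, 11²≡39, 12²≡21, 13²≡5, 14²≡32, 15²≡20, 16²≡10, 17²≡2, 18²≡37, 19²≡33, 20²≡31 (mod 41).
The residues are {1, 2, 4, 5, 8, 9, 10, 16, 18, 20, 21, 23, 25, 31, 32, 33, 36, 37, 39, 40}; the non-residues are the remaining 20 nonzero classes.

3 6 7 11 12 13 14 15 17 19 22 24 26 27 28 29 30 34 35 38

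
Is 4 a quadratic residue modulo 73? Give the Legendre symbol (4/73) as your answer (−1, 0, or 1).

Pull out 2^2: since 73 ≡ 1 (mod 8), (2/73) = +1, so (2/73)^2 = +1.
Reached (1/73) = 1. Collecting the sign flips along the way, the symbol is +1.

1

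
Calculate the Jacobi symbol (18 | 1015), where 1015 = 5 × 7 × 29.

1

Pull out 2: since 1015 ≡ 7 (mod 8), (2/1015) = +1.
Reciprocity: 9 ≡ 1 and 1015 ≡ 3 (mod 4), so (9/1015) = +(1015/9).
Reduce top mod 9: now compute (7/9).
Reciprocity: 7 ≡ 3 and 9 ≡ 1 (mod 4), so (7/9) = +(9/7).
Reduce top mod 7: now compute (2/7).
Pull out 2: since 7 ≡ 7 (mod 8), (2/7) = +1.
Reached (1/7) = 1. Collecting the sign flips along the way, the symbol is +1.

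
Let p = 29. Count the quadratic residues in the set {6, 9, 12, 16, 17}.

3

(6/29) = +1 → QR.
(9/29) = +1 → QR.
(12/29) = -1 → non-residue.
(16/29) = +1 → QR.
(17/29) = -1 → non-residue.
Total quadratic residues among the 5: 3.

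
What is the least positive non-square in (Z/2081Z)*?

(2/2081) = +1, so 2 is a residue.
(3/2081) = −1, so 3 is the smallest positive non-residue mod 2081.

3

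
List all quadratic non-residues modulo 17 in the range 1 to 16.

Square k = 1,…,8 (k and 17−k give the same square):
1²=1, 2²=4, 3²=9, 4²=16, 5²≡8, 6²≡2, 7²≡15, 8²≡13 (mod 17).
The residues are {1, 2, 4, 8, 9, 13, 15, 16}; the non-residues are the remaining 8 nonzero classes.

3 5 6 7 10 11 12 14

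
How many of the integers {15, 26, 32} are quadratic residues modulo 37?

1

(15/37) = -1 → non-residue.
(26/37) = +1 → QR.
(32/37) = -1 → non-residue.
Total quadratic residues among the 3: 1.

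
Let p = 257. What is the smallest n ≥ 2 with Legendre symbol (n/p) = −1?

(2/257) = +1, so 2 is a residue.
(3/257) = −1, so 3 is the smallest positive non-residue mod 257.

3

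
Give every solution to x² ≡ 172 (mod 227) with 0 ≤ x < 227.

95, 132

Since 227 ≡ 3 (mod 4), a square root of 172 is 172^((227+1)/4) = 172^57 mod 227.
Repeated squaring: 172^2≡74, 172^4≡28, 172^8≡103, 172^16≡167, 172^32≡195 (mod 227).
172^57 = 172^(32+16+8+1) ≡ 132 (mod 227).
Check: 132² = 17424 ≡ 172 (mod 227). The two roots are 95 and 132.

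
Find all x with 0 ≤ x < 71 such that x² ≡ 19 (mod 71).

27, 44

Since 71 ≡ 3 (mod 4), a square root of 19 is 19^((71+1)/4) = 19^18 mod 71.
Repeated squaring: 19^2≡6, 19^4≡36, 19^8≡18, 19^16≡40 (mod 71).
19^18 = 19^(16+2) ≡ 27 (mod 71).
Check: 27² = 729 ≡ 19 (mod 71). The two roots are 27 and 44.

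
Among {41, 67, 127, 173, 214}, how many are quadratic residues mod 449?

(41/449) = +1 → QR.
(67/449) = +1 → QR.
(127/449) = +1 → QR.
(173/449) = -1 → non-residue.
(214/449) = -1 → non-residue.
Total quadratic residues among the 5: 3.

3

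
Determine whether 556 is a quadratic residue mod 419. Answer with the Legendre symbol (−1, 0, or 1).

1

First reduce: 556 ≡ 137 (mod 419).
Reciprocity: 137 ≡ 1 and 419 ≡ 3 (mod 4), so (137/419) = +(419/137).
Reduce top mod 137: now compute (8/137).
Pull out 2^3: since 137 ≡ 1 (mod 8), (2/137) = +1, so (2/137)^3 = +1.
Reached (1/137) = 1. Collecting the sign flips along the way, the symbol is +1.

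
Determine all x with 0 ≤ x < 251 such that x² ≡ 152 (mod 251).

Since 251 ≡ 3 (mod 4), a square root of 152 is 152^((251+1)/4) = 152^63 mod 251.
Repeated squaring: 152^2≡12, 152^4≡144, 152^8≡154, 152^16≡122, 152^32≡75 (mod 251).
152^63 = 152^(32+16+8+4+2+1) ≡ 217 (mod 251).
Check: 217² = 47089 ≡ 152 (mod 251). The two roots are 34 and 217.

34, 217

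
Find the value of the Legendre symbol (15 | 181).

Reciprocity: 15 ≡ 3 and 181 ≡ 1 (mod 4), so (15/181) = +(181/15).
Reduce top mod 15: now compute (1/15).
Reached (1/15) = 1. Collecting the sign flips along the way, the symbol is +1.

1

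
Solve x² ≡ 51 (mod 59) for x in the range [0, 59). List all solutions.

Since 59 ≡ 3 (mod 4), a square root of 51 is 51^((59+1)/4) = 51^15 mod 59.
Repeated squaring: 51^2≡5, 51^4≡25, 51^8≡35 (mod 59).
51^15 = 51^(8+4+2+1) ≡ 46 (mod 59).
Check: 46² = 2116 ≡ 51 (mod 59). The two roots are 13 and 46.

13, 46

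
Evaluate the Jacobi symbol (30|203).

Pull out 2: since 203 ≡ 3 (mod 8), (2/203) = -1.
Reciprocity: 15 ≡ 3 and 203 ≡ 3 (mod 4), so (15/203) = −(203/15).
Reduce top mod 15: now compute (8/15).
Pull out 2^3: since 15 ≡ 7 (mod 8), (2/15) = +1, so (2/15)^3 = +1.
Reached (1/15) = 1. Collecting the sign flips along the way, the symbol is +1.

1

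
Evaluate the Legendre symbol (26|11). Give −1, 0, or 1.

Euler's criterion: (26/11) ≡ 4^5 (mod 11).
4^2 ≡ 5 (mod 11)
4^4 ≡ 3 (mod 11)
4^5 = 4^(4+1) ≡ 1 (mod 11).
Result is 1, so (26/11) = 1.

1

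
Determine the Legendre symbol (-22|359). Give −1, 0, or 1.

First reduce: -22 ≡ 337 (mod 359).
Reciprocity: 337 ≡ 1 and 359 ≡ 3 (mod 4), so (337/359) = +(359/337).
Reduce top mod 337: now compute (22/337).
Pull out 2: since 337 ≡ 1 (mod 8), (2/337) = +1.
Reciprocity: 11 ≡ 3 and 337 ≡ 1 (mod 4), so (11/337) = +(337/11).
Reduce top mod 11: now compute (7/11).
Reciprocity: 7 ≡ 3 and 11 ≡ 3 (mod 4), so (7/11) = −(11/7).
Reduce top mod 7: now compute (4/7).
Pull out 2^2: since 7 ≡ 7 (mod 8), (2/7) = +1, so (2/7)^2 = +1.
Reached (1/7) = 1. Collecting the sign flips along the way, the symbol is -1.

-1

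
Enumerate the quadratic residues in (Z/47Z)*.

1, 2, 3, 4, 6, 7, 8, 9, 12, 14, 16, 17, 18, 21, 24, 25, 27, 28, 32, 34, 36, 37, 42

Square k = 1,…,23 (k and 47−k give the same square):
1²=1, 2²=4, 3²=9, 4²=16, 5²=25, 6²=36, 7²≡2, 8²≡17, 9²≡34, 10²≡6, 11²≡27, 12²≡3, 13²≡28, 14²≡8, 15²≡37, 16²≡21, 17²≡7, 18²≡42, 19²≡32, 20²≡24, 21²≡18, 22²≡14, 23²≡12 (mod 47).
So the quadratic residues mod 47 are {1, 2, 3, 4, 6, 7, 8, 9, 12, 14, 16, 17, 18, 21, 24, 25, 27, 28, 32, 34, 36, 37, 42}.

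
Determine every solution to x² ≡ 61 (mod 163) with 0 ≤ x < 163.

Since 163 ≡ 3 (mod 4), a square root of 61 is 61^((163+1)/4) = 61^41 mod 163.
Repeated squaring: 61^2≡135, 61^4≡132, 61^8≡146, 61^16≡126, 61^32≡65 (mod 163).
61^41 = 61^(32+8+1) ≡ 77 (mod 163).
Check: 77² = 5929 ≡ 61 (mod 163). The two roots are 77 and 86.

77, 86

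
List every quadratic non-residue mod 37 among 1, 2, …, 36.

2, 5, 6, 8, 13, 14, 15, 17, 18, 19, 20, 22, 23, 24, 29, 31, 32, 35

Square k = 1,…,18 (k and 37−k give the same square):
1²=1, 2²=4, 3²=9, 4²=16, 5²=25, 6²=36, 7²≡12, 8²≡27, 9²≡7, 10²≡26, 11²≡10, 12²≡33, 13²≡21, 14²≡11, 15²≡3, 16²≡34, 17²≡30, 18²≡28 (mod 37).
The residues are {1, 3, 4, 7, 9, 10, 11, 12, 16, 21, 25, 26, 27, 28, 30, 33, 34, 36}; the non-residues are the remaining 18 nonzero classes.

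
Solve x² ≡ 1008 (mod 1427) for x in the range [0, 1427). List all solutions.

Since 1427 ≡ 3 (mod 4), a square root of 1008 is 1008^((1427+1)/4) = 1008^357 mod 1427.
Repeated squaring: 1008^2≡40, 1008^4≡173, 1008^8≡1389, 1008^16≡17, 1008^32≡289, 1008^64≡755, 1008^128≡652, 1008^256≡1285 (mod 1427).
1008^357 = 1008^(256+64+32+4+1) ≡ 932 (mod 1427).
Check: 932² = 868624 ≡ 1008 (mod 1427). The two roots are 495 and 932.

495, 932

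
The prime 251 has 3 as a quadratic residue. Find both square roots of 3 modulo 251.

76, 175

Since 251 ≡ 3 (mod 4), a square root of 3 is 3^((251+1)/4) = 3^63 mod 251.
Repeated squaring: 3^2≡9, 3^4≡81, 3^8≡35, 3^16≡221, 3^32≡147 (mod 251).
3^63 = 3^(32+16+8+4+2+1) ≡ 175 (mod 251).
Check: 175² = 30625 ≡ 3 (mod 251). The two roots are 76 and 175.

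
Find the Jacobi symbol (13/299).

0

Reciprocity: 13 ≡ 1 and 299 ≡ 3 (mod 4), so (13/299) = +(299/13).
Reduce top mod 13: now compute (0/13).
Top reduces to 0: gcd > 1, so the symbol is 0.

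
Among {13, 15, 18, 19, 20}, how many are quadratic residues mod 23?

2

(13/23) = +1 → QR.
(15/23) = -1 → non-residue.
(18/23) = +1 → QR.
(19/23) = -1 → non-residue.
(20/23) = -1 → non-residue.
Total quadratic residues among the 5: 2.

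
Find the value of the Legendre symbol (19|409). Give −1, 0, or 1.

-1

Reciprocity: 19 ≡ 3 and 409 ≡ 1 (mod 4), so (19/409) = +(409/19).
Reduce top mod 19: now compute (10/19).
Pull out 2: since 19 ≡ 3 (mod 8), (2/19) = -1.
Reciprocity: 5 ≡ 1 and 19 ≡ 3 (mod 4), so (5/19) = +(19/5).
Reduce top mod 5: now compute (4/5).
Pull out 2^2: since 5 ≡ 5 (mod 8), (2/5) = -1, so (2/5)^2 = +1.
Reached (1/5) = 1. Collecting the sign flips along the way, the symbol is -1.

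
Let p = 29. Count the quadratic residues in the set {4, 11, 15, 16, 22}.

3

(4/29) = +1 → QR.
(11/29) = -1 → non-residue.
(15/29) = -1 → non-residue.
(16/29) = +1 → QR.
(22/29) = +1 → QR.
Total quadratic residues among the 5: 3.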